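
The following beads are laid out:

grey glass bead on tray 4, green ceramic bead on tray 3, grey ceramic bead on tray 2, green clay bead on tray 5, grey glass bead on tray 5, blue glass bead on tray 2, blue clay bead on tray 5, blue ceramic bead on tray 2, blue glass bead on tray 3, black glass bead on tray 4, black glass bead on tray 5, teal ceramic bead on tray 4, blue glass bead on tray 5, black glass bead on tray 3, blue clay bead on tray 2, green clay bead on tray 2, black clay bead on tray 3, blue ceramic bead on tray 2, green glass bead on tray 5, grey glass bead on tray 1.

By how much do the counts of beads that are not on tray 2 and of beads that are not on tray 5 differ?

0

beads that are not on tray 2: 14. beads that are not on tray 5: 14.
|14 − 14| = 14 − 14 = 0.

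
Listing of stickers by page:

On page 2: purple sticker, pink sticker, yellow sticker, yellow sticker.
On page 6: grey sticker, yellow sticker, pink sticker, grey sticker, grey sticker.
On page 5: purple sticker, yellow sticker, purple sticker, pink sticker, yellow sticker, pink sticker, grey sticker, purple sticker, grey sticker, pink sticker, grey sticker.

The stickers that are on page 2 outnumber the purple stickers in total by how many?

stickers on page 2: 4.
purple stickers: 4.
4 − 4 = 0.

0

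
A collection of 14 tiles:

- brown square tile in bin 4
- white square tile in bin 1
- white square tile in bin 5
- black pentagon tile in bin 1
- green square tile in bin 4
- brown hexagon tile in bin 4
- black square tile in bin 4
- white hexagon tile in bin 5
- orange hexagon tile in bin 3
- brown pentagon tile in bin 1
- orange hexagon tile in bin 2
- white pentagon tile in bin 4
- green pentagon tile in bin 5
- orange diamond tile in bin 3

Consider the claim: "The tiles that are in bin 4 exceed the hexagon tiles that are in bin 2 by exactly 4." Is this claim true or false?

tiles in bin 4: 5.
hexagon tiles in bin 2: 1.
The claim requires 5 − 1 (= 4) to equal 4, which holds.

True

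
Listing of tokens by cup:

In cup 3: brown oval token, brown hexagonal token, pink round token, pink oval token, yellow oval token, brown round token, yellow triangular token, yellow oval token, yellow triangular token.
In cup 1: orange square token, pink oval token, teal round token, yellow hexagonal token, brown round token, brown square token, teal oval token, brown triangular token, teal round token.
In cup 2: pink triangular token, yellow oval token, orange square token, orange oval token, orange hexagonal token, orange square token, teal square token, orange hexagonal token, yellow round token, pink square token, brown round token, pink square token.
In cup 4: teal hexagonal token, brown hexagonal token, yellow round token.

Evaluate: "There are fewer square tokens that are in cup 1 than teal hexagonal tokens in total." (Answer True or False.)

square tokens in cup 1: 2.
teal hexagonal tokens: 1.
The claim requires 2 < 1, which does not hold.

False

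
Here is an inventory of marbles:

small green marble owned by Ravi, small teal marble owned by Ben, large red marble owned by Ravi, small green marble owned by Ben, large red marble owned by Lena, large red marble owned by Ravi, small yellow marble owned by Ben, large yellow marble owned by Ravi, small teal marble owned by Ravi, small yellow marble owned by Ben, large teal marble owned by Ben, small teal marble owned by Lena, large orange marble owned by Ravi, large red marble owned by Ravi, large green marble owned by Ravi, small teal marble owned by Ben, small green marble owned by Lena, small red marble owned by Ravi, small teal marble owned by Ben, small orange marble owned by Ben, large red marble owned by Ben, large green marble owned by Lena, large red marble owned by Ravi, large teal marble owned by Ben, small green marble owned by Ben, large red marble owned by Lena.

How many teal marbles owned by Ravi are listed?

1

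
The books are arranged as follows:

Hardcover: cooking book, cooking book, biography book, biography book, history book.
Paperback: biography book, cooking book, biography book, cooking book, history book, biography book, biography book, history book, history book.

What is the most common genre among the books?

biography

Counts by genre: biography 6, history 4, cooking 4.
The maximum is 6, held uniquely by biography.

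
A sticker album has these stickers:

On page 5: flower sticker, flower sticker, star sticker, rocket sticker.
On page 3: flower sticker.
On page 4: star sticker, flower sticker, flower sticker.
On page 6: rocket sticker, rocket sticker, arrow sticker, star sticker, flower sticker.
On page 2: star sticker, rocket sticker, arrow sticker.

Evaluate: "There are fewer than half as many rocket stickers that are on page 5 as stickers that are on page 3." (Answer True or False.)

False

rocket stickers on page 5: 1.
stickers on page 3: 1.
The claim requires 2 × 1 = 2 < 1, which does not hold.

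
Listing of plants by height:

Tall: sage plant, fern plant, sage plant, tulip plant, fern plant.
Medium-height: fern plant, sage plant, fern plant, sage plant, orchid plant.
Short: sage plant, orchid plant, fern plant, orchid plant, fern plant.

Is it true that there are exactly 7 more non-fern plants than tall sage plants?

True

|non-fern plants| = 9.
|tall sage plants| = 2.
The claim requires 9 − 2 (= 7) to equal 7, which holds.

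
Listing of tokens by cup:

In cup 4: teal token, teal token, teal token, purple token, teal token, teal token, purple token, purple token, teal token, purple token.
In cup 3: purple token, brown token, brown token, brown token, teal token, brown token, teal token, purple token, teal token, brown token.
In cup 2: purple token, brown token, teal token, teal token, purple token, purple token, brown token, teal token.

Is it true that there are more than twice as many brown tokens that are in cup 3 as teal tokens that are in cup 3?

There are 5 brown tokens in cup 3.
There are 3 teal tokens in cup 3.
The claim requires 5 > 2 × 3 = 6, which does not hold.

False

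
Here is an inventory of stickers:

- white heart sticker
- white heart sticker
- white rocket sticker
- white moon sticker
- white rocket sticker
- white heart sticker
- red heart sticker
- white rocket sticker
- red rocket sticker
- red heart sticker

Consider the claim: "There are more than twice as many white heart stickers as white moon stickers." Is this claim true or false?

There are 3 white heart stickers.
There is 1 white moon sticker.
The claim requires 3 > 2 × 1 = 2, which holds.

True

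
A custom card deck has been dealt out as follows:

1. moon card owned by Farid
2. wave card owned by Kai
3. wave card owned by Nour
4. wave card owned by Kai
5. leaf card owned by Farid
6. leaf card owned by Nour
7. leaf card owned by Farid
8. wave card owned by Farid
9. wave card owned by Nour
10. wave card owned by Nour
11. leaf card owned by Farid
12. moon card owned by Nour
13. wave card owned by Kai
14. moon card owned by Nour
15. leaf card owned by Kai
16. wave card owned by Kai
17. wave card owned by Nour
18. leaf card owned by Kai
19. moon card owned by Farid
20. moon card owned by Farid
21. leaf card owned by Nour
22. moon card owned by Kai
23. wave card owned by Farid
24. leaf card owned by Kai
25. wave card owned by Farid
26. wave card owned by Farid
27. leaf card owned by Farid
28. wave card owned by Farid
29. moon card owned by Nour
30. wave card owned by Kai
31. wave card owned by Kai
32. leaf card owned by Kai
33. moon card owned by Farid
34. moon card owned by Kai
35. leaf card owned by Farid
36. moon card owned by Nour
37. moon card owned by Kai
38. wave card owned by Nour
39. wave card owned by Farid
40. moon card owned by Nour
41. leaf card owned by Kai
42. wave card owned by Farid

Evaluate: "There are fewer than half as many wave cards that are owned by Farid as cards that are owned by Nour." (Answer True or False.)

False

wave cards owned by Farid: 7.
cards owned by Nour: 12.
The claim requires 2 × 7 = 14 < 12, which does not hold.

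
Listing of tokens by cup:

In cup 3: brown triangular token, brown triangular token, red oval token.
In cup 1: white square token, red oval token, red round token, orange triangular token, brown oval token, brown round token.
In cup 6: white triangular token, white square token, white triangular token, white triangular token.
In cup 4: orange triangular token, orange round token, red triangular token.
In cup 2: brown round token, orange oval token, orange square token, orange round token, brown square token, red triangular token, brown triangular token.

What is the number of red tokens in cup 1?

2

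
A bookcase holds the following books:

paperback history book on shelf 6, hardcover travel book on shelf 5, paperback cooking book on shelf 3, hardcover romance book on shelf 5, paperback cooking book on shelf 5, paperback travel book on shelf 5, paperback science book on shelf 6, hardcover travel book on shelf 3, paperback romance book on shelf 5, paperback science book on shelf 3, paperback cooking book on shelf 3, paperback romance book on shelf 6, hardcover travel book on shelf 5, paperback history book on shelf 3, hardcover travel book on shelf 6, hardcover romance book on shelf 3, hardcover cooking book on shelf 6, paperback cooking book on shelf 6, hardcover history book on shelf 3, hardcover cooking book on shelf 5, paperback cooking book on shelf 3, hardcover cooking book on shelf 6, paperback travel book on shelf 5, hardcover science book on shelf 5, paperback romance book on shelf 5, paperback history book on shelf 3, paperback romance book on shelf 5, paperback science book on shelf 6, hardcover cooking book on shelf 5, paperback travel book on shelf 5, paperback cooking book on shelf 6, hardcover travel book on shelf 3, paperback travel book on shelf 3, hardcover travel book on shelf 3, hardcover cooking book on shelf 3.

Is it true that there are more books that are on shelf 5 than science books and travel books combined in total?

False

|books on shelf 5| = 13.
science books: 4; travel books: 10; combined: 4 + 10 = 14.
The claim requires 13 > 14, which does not hold.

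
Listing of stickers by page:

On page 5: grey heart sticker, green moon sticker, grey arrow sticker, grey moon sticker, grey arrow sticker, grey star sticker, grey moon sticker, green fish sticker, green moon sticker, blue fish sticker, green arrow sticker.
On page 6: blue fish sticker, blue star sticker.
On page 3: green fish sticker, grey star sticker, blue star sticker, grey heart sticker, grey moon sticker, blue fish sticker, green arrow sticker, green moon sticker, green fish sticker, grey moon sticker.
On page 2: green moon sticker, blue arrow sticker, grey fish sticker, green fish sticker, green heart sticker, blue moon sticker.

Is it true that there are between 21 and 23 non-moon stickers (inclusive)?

|non-moon stickers| = 20.
The claim requires 21 ≤ 20 ≤ 23, which does not hold.

False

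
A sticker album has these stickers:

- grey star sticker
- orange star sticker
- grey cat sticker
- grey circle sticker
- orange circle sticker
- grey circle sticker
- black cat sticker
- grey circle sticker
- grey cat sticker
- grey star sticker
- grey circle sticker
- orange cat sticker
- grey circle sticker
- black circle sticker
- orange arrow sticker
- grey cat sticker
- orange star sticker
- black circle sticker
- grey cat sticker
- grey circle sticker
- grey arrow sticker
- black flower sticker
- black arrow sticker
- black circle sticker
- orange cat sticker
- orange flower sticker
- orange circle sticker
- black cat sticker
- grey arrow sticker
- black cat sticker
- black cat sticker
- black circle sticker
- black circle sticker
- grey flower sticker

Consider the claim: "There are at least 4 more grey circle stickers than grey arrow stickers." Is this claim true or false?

True

There are 6 grey circle stickers.
There are 2 grey arrow stickers.
The claim requires 6 − 2 = 4 ≥ 4, which holds.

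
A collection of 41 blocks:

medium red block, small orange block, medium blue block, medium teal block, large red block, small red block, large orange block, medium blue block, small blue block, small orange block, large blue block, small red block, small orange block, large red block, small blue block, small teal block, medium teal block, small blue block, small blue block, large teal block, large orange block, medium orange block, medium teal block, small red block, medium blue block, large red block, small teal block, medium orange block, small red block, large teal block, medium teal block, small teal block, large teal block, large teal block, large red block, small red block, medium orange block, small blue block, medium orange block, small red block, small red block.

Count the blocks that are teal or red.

red: 12; teal: 11; together 12 + 11 = 23.

23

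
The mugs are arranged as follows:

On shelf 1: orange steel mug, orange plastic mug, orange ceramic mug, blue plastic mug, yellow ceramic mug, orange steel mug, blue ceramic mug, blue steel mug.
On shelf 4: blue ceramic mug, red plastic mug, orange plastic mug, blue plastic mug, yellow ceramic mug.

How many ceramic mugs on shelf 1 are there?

3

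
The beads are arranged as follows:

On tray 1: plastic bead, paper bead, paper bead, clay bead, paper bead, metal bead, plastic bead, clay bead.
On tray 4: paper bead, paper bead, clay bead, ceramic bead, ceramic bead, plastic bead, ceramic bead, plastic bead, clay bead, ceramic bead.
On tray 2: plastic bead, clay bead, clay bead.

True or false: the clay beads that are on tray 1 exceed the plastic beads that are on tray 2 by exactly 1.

True

clay beads on tray 1: 2.
plastic beads on tray 2: 1.
The claim requires 2 − 1 (= 1) to equal 1, which holds.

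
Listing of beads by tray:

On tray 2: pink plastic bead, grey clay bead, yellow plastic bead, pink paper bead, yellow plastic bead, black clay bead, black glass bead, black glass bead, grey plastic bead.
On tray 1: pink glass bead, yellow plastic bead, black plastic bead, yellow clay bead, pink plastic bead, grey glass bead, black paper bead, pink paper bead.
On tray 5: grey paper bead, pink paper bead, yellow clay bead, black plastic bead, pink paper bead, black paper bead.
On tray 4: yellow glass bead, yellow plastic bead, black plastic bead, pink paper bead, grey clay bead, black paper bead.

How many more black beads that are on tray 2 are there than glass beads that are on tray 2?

black beads on tray 2: 3.
glass beads on tray 2: 2.
3 − 2 = 1.

1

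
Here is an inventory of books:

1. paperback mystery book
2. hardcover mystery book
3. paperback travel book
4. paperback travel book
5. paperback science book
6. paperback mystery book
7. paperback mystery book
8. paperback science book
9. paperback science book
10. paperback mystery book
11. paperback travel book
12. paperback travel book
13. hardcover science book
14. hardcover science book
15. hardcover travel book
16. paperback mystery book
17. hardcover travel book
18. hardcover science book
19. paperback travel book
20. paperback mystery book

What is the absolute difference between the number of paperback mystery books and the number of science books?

paperback mystery books: 6. science books: 6.
|6 − 6| = 6 − 6 = 0.

0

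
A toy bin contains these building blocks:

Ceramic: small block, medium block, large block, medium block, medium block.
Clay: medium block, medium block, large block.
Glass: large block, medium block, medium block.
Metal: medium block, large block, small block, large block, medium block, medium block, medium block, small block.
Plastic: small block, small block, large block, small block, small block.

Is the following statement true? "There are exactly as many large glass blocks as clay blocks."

|large glass blocks| = 1.
|clay blocks| = 3.
The claim requires 1 = 3, which does not hold.

False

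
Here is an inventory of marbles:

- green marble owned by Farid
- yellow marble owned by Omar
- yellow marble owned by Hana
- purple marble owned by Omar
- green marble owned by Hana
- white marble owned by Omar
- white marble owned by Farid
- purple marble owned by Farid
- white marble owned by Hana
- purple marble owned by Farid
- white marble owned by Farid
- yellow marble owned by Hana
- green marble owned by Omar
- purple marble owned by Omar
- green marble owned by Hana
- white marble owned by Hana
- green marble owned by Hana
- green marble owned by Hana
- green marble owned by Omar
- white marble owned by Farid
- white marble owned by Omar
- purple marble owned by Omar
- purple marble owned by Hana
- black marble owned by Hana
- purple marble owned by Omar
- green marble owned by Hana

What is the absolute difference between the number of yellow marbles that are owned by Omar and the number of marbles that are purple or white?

yellow marbles owned by Omar: 1. marbles that are purple or white: 14.
|1 − 14| = 14 − 1 = 13.

13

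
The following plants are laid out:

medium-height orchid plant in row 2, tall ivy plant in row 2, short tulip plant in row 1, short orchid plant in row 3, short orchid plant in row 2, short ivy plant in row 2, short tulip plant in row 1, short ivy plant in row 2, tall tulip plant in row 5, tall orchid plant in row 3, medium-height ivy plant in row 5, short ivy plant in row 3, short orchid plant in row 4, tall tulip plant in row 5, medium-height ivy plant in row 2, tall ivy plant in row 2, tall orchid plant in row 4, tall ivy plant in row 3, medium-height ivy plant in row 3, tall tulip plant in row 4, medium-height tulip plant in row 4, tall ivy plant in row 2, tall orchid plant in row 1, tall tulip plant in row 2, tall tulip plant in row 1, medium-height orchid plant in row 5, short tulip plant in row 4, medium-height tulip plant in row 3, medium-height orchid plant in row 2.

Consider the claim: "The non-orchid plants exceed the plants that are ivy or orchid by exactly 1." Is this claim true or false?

True

|non-orchid plants| = 20.
|plants that are ivy or orchid| = 19.
The claim requires 20 − 19 (= 1) to equal 1, which holds.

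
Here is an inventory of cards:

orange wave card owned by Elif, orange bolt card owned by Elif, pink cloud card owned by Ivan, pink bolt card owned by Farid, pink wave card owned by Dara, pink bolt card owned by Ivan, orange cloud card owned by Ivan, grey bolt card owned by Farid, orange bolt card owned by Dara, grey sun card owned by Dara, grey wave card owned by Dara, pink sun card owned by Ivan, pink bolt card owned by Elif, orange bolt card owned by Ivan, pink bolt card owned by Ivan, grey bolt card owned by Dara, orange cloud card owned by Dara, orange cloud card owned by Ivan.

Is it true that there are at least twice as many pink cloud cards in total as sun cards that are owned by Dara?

False

|pink cloud cards| = 1.
|sun cards owned by Dara| = 1.
The claim requires 1 ≥ 2 × 1 = 2, which does not hold.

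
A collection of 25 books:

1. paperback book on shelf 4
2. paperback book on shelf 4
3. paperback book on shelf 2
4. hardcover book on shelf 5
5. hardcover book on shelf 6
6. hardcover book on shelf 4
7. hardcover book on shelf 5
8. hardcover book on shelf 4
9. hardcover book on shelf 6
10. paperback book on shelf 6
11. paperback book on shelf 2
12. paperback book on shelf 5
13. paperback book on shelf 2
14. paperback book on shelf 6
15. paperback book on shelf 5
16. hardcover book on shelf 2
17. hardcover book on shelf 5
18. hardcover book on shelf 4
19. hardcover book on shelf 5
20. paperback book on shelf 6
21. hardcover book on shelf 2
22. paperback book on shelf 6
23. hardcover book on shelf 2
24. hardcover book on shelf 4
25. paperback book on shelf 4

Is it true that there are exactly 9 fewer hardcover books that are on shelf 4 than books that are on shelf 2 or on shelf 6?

False

There are 4 hardcover books on shelf 4.
There are 12 books on shelf 2 or on shelf 6.
The claim requires 12 − 4 (= 8) to equal 9, which does not hold.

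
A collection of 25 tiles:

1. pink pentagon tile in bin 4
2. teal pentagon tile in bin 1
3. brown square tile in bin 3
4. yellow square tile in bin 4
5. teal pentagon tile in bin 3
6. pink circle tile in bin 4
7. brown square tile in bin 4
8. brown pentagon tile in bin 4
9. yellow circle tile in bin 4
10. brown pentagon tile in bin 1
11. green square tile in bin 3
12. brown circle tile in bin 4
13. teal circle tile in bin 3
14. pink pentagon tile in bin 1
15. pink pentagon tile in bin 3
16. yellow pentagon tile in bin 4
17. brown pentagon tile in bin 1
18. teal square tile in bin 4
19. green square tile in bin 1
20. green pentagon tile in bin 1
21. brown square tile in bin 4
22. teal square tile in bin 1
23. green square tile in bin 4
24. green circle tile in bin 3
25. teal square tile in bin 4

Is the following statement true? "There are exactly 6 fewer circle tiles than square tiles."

False

There are 5 circle tiles.
There are 10 square tiles.
The claim requires 10 − 5 (= 5) to equal 6, which does not hold.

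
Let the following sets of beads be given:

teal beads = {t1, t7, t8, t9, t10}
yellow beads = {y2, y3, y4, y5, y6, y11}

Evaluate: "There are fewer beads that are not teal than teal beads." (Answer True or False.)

beads that are not teal: 6.
teal beads: 5.
The claim requires 6 < 5, which does not hold.

False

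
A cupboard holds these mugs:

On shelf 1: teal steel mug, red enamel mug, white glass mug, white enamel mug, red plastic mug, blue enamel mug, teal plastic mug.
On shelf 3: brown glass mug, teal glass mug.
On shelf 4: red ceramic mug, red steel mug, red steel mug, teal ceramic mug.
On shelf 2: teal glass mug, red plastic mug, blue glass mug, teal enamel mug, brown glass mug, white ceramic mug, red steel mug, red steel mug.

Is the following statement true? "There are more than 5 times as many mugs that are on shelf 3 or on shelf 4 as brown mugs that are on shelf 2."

True

|mugs on shelf 3 or on shelf 4| = 6.
|brown mugs on shelf 2| = 1.
The claim requires 6 > 5 × 1 = 5, which holds.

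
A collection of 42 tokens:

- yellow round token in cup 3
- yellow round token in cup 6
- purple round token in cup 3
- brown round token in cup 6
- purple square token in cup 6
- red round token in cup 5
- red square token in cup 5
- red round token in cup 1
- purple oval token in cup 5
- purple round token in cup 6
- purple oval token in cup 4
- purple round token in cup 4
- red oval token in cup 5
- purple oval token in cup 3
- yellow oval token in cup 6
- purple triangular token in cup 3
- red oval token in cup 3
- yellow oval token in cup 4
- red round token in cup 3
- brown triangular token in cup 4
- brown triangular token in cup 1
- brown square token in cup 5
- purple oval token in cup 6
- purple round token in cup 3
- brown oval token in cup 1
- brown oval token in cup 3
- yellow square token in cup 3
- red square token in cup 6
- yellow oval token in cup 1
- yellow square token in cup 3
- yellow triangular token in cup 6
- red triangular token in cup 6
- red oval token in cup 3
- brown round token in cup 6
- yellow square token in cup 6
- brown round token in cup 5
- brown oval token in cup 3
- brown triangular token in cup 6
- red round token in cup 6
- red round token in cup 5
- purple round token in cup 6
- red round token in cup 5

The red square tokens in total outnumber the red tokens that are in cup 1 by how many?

red square tokens: 2.
red tokens in cup 1: 1.
2 − 1 = 1.

1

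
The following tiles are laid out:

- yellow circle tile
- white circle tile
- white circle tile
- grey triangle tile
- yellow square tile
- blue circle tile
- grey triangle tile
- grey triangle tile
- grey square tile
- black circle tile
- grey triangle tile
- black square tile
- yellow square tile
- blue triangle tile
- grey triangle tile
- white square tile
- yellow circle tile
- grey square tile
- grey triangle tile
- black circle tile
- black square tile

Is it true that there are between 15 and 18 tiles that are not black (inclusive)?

There are 17 tiles that are not black.
The claim requires 15 ≤ 17 ≤ 18, which holds.

True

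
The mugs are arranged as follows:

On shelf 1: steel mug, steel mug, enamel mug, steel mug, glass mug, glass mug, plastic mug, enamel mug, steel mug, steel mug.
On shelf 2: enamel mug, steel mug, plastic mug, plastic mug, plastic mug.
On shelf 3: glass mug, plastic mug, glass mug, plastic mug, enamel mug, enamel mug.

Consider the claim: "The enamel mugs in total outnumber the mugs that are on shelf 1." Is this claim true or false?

False

enamel mugs: 5.
mugs on shelf 1: 10.
The claim requires 5 > 10, which does not hold.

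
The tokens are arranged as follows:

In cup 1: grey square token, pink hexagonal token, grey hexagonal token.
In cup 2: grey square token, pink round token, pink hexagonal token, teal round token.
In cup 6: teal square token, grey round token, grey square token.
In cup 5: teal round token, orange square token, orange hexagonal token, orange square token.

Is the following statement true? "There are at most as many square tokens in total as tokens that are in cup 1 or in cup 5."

True

There are 6 square tokens.
There are 7 tokens in cup 1 or in cup 5.
The claim requires 6 ≤ 7, which holds.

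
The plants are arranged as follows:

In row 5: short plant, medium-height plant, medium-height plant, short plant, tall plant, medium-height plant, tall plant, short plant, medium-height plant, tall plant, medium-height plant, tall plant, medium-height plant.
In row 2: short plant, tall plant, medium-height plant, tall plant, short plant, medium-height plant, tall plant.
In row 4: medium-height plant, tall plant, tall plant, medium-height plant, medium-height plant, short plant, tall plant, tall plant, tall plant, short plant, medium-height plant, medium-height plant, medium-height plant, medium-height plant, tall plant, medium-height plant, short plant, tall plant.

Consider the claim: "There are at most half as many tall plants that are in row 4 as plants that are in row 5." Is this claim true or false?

False

|tall plants in row 4| = 7.
|plants in row 5| = 13.
The claim requires 2 × 7 = 14 ≤ 13, which does not hold.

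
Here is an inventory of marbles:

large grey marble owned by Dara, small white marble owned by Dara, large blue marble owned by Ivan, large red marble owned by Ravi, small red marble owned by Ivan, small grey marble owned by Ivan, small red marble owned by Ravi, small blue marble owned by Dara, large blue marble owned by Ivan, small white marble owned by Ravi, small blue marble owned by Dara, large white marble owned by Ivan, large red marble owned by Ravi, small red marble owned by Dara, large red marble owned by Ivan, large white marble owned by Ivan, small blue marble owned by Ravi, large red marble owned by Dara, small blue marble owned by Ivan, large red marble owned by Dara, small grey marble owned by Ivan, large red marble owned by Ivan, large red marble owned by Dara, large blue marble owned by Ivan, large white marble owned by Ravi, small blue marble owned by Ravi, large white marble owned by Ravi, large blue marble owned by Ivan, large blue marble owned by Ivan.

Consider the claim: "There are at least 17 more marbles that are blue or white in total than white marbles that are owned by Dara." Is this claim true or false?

There are 16 marbles that are blue or white.
Count of white marbles owned by Dara: 1.
The claim requires 16 − 1 = 15 ≥ 17, which does not hold.

False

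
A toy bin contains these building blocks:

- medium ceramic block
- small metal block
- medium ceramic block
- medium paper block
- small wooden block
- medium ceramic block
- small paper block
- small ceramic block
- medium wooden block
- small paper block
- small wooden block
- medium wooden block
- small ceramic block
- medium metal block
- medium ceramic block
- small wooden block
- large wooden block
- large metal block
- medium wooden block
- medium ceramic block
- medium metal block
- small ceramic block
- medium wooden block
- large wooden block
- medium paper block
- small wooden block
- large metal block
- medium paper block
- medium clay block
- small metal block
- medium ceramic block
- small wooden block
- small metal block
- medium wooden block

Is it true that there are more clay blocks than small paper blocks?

False

clay blocks: 1.
small paper blocks: 2.
The claim requires 1 > 2, which does not hold.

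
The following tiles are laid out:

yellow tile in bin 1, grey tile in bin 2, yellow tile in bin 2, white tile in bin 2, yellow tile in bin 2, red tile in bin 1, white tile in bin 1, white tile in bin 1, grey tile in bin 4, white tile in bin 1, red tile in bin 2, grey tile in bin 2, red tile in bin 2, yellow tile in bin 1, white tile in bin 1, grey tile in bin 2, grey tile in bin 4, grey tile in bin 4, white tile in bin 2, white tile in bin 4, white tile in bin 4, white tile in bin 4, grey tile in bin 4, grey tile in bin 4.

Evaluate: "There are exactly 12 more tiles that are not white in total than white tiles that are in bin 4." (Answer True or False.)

True

|tiles that are not white| = 15.
|white tiles in bin 4| = 3.
The claim requires 15 − 3 (= 12) to equal 12, which holds.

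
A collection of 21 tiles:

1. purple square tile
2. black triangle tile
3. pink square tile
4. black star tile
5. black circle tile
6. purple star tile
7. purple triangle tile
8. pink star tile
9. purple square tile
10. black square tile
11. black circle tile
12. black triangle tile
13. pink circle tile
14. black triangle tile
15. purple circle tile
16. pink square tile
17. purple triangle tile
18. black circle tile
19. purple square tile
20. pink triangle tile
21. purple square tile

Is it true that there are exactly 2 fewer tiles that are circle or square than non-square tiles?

|tiles that are circle or square| = 12.
|non-square tiles| = 14.
The claim requires 14 − 12 (= 2) to equal 2, which holds.

True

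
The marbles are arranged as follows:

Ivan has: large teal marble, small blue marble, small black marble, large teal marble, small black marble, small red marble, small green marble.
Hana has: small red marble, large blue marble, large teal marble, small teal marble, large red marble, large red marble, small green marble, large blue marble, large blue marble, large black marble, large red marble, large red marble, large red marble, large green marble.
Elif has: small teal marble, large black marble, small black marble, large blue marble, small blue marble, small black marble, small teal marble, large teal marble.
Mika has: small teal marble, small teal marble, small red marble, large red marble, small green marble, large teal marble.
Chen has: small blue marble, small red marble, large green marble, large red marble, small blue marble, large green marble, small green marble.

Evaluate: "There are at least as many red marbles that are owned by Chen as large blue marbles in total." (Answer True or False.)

|red marbles owned by Chen| = 2.
|large blue marbles| = 4.
The claim requires 2 ≥ 4, which does not hold.

False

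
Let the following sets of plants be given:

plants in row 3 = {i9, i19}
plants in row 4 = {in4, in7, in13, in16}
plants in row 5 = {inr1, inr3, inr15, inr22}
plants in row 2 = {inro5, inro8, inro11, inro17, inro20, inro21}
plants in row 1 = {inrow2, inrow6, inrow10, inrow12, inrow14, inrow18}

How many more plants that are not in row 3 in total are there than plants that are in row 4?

plants that are not in row 3: 20.
plants in row 4: 4.
20 − 4 = 16.

16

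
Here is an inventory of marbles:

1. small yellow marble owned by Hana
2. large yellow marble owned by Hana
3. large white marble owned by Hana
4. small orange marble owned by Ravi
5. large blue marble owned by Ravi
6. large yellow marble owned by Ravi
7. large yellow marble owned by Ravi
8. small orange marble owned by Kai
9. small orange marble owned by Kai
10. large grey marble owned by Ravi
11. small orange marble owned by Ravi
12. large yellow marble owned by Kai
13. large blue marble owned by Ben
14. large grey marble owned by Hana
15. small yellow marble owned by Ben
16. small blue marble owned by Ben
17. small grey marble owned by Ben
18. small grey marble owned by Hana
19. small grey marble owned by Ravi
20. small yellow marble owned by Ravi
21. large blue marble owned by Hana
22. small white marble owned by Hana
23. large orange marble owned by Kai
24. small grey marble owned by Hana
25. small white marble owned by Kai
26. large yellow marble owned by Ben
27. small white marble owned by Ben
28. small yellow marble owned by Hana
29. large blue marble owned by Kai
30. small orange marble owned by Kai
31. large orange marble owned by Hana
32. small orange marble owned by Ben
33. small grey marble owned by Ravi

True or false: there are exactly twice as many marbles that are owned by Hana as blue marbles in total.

True

Count of marbles owned by Hana: 10.
There are 5 blue marbles.
The claim requires 10 = 2 × 5 = 10, which holds.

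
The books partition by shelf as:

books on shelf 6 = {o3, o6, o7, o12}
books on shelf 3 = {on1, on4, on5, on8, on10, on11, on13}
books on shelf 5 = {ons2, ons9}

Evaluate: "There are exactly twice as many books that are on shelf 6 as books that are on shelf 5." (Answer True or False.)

True

|books on shelf 6| = 4.
|books on shelf 5| = 2.
The claim requires 4 = 2 × 2 = 4, which holds.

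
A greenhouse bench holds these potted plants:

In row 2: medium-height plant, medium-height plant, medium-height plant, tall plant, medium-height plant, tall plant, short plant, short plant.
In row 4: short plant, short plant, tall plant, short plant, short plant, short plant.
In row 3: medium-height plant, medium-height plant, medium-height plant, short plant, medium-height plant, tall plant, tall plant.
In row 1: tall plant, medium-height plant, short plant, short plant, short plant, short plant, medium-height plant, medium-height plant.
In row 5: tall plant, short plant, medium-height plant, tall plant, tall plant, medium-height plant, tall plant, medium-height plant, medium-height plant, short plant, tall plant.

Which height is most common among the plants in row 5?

tall

Counts by height (restricted to plants in row 5): tall 5, medium-height 4, short 2.
The maximum is 5, held uniquely by tall.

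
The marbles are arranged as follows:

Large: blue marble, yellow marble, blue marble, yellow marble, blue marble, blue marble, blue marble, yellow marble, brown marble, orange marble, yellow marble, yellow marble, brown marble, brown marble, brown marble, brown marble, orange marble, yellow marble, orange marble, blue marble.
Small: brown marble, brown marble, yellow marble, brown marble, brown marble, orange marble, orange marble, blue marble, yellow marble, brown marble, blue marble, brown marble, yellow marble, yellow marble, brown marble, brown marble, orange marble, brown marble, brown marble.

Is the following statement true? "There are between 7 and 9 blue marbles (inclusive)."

True

|blue marbles| = 8.
The claim requires 7 ≤ 8 ≤ 9, which holds.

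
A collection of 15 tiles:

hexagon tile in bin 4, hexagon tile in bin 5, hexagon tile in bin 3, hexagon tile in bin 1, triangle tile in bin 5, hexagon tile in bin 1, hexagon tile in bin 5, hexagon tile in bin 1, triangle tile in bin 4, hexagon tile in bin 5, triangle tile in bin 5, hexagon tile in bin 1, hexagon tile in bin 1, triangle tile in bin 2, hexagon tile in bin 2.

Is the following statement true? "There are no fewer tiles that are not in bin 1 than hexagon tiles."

False

tiles that are not in bin 1: 10.
hexagon tiles: 11.
The claim requires 10 ≥ 11, which does not hold.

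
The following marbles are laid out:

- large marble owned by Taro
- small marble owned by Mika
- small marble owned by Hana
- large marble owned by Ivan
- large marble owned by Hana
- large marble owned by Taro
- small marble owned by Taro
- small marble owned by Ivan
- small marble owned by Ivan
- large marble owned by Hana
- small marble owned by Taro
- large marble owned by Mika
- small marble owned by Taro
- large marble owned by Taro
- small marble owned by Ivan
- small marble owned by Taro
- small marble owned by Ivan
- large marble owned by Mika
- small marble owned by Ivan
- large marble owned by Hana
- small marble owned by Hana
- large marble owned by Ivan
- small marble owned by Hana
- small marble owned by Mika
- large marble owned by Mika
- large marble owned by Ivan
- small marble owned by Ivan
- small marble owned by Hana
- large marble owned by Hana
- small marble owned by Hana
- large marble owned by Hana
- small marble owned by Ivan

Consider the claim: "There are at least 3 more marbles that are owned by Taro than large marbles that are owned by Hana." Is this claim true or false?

marbles owned by Taro: 7.
large marbles owned by Hana: 5.
The claim requires 7 − 5 = 2 ≥ 3, which does not hold.

False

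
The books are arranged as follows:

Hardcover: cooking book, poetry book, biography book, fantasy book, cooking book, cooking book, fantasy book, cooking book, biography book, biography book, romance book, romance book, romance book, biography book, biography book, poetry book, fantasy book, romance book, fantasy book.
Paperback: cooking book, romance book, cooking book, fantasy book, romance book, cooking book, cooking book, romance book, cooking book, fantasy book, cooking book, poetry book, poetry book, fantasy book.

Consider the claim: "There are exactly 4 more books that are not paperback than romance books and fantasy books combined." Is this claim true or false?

False

|books that are not paperback| = 19.
romance books: 7; fantasy books: 7; combined: 7 + 7 = 14.
The claim requires 19 − 14 (= 5) to equal 4, which does not hold.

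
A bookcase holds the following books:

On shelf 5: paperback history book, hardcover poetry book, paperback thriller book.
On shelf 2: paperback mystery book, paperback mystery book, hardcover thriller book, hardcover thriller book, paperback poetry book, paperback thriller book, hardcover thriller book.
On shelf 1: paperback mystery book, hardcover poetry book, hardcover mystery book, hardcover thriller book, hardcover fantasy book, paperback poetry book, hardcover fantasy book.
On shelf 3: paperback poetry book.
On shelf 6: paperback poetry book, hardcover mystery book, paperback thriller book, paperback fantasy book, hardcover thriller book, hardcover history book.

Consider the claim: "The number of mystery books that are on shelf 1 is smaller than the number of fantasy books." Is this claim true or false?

mystery books on shelf 1: 2.
fantasy books: 3.
The claim requires 2 < 3, which holds.

True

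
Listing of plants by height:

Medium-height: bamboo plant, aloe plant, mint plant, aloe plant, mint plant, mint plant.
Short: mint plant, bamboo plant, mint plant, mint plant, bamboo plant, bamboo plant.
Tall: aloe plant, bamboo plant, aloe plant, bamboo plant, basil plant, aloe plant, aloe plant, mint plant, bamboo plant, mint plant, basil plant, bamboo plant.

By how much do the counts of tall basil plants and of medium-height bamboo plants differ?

1

tall basil plants: 2. medium-height bamboo plants: 1.
|2 − 1| = 2 − 1 = 1.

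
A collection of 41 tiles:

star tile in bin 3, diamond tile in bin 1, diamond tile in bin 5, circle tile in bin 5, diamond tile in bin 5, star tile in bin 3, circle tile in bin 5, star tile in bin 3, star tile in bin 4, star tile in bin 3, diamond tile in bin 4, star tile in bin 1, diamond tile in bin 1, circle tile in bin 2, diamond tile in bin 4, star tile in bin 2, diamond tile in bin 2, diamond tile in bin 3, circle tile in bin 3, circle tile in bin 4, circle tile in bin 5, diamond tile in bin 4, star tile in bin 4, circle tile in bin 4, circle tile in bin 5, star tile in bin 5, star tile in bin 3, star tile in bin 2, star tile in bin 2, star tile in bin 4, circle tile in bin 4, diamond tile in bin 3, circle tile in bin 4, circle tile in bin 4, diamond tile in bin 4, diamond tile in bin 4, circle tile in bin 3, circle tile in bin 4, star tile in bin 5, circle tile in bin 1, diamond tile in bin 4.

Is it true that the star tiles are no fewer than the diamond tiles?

True

star tiles: 14.
diamond tiles: 13.
The claim requires 14 ≥ 13, which holds.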